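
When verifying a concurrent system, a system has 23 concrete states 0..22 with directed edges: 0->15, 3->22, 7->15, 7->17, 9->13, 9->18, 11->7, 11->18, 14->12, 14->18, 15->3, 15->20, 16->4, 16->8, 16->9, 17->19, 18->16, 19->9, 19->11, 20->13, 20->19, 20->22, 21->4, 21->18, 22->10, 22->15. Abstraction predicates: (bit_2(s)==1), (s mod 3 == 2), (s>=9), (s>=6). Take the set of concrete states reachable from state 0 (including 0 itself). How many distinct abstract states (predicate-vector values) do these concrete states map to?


BFS from 0:
Concrete reachable: {0, 3, 4, 7, 8, 9, 10, 11, 13, 15, 16, 17, 18, 19, 20, 22}
Abstract via predicates (bit_2(s)==1), (s mod 3 == 2), (s>=9), (s>=6):
  (0,0,0,0) <- {0, 3}
  (0,0,1,1) <- {9, 10, 16, 18, 19}
  (0,1,0,1) <- {8}
  (0,1,1,1) <- {11, 17}
  (1,0,0,0) <- {4}
  (1,0,0,1) <- {7}
  (1,0,1,1) <- {13, 15, 22}
  (1,1,1,1) <- {20}
Distinct abstract states = 8

8


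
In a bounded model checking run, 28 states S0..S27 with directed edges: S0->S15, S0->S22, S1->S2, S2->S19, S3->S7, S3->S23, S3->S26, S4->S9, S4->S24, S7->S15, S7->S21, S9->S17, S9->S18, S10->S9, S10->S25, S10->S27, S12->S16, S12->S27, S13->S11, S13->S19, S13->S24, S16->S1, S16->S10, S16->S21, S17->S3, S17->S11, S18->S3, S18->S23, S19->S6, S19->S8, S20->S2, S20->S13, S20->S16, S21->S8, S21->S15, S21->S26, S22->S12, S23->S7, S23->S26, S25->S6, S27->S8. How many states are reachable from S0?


BFS from S0:
  layer 0: {S0}
  layer 1: {S15, S22}
  layer 2: {S12}
  layer 3: {S16, S27}
  layer 4: {S1, S8, S10, S21}
  layer 5: {S2, S9, S25, S26}
  layer 6: {S6, S17, S18, S19}
  layer 7: {S3, S11, S23}
  layer 8: {S7}
Reachable set: {S0, S1, S2, S3, S6, S7, S8, S9, S10, S11, S12, S15, S16, S17, S18, S19, S21, S22, S23, S25, S26, S27}
Count = 22

22


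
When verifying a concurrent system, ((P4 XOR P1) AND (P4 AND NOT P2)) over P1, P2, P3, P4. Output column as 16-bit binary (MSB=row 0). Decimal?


Formula: ((P4 XOR P1) AND (P4 AND NOT P2)) over P1, P2, P3, P4 (16 rows)
Evaluate each row (bits = P1,P2,P3,P4, MSB first):
  row 0 [0000]: ((0 XOR 0) AND (0 AND NOT 0)) -> 0
  row 1 [0001]: ((1 XOR 0) AND (1 AND NOT 0)) -> 1
  row 2 [0010]: ((0 XOR 0) AND (0 AND NOT 0)) -> 0
  row 3 [0011]: ((1 XOR 0) AND (1 AND NOT 0)) -> 1
  row 4 [0100]: ((0 XOR 0) AND (0 AND NOT 1)) -> 0
  row 5 [0101]: ((1 XOR 0) AND (1 AND NOT 1)) -> 0
  row 6 [0110]: ((0 XOR 0) AND (0 AND NOT 1)) -> 0
  row 7 [0111]: ((1 XOR 0) AND (1 AND NOT 1)) -> 0
  row 8 [1000]: ((0 XOR 1) AND (0 AND NOT 0)) -> 0
  row 9 [1001]: ((1 XOR 1) AND (1 AND NOT 0)) -> 0
  row 10 [1010]: ((0 XOR 1) AND (0 AND NOT 0)) -> 0
  row 11 [1011]: ((1 XOR 1) AND (1 AND NOT 0)) -> 0
  row 12 [1100]: ((0 XOR 1) AND (0 AND NOT 1)) -> 0
  row 13 [1101]: ((1 XOR 1) AND (1 AND NOT 1)) -> 0
  row 14 [1110]: ((0 XOR 1) AND (0 AND NOT 1)) -> 0
  row 15 [1111]: ((1 XOR 1) AND (1 AND NOT 1)) -> 0
Full result column, 4 rows per line (P1,P2 fixed per line; P3,P4 runs 00..11 left to right):
  rows 0-3 [P1,P2=00]: 0101  = hex 5
  rows 4-7 [P1,P2=01]: 0000  = hex 0
  rows 8-11 [P1,P2=10]: 0000  = hex 0
  rows 12-15 [P1,P2=11]: 0000  = hex 0
Output column (row 0 .. row 15) = 0101000000000000
Output column grouped in 4s = 0101 0000 0000 0000 = 0x5000
Convert to decimal digit by digit (value = value*16 + digit):
  5 -> 5
  5*16 + 0 = 80
  80*16 + 0 = 1280
  1280*16 + 0 = 20480
Decimal = 20480

20480


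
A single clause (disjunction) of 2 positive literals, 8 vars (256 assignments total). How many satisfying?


Step 1: Total=2^8=256
Step 2: Unsat when all 2 false: 2^6=64
Step 3: Sat=256-64=192

192


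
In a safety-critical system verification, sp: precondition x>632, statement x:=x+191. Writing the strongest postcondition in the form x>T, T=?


Formula: sp(P, x:=E) = exists old_x. (x = E[old_x/x]) AND P[old_x/x] (old_x is the value of x before the assignment; eliminate old_x by solving x = E[old_x/x] for old_x)
Step 1: Precondition P: x>632, i.e. old_x > 632
Step 2: Assignment gives x = old_x + 191, so old_x = x - 191
Step 3: Substitute into P: x - 191 > 632
Step 4: Simplify: x > 632+191 = 823

823


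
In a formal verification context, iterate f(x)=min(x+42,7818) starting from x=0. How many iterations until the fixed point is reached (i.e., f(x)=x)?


Step 1: x=0, cap=7818, increment=42
Step 2: x grows by 42 each step until capped at 7818; fixed point is x=7818
Step 3: iterations = ceil(7818/42) = 187

187


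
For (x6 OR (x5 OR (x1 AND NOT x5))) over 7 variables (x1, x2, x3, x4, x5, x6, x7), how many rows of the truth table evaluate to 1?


Formula: (x6 OR (x5 OR (x1 AND NOT x5))) over 7 vars (128 rows)
Evaluate each row (x1, x2, x3, x4, x5, x6, x7 as bits, MSB first):
  row 0 [0000000]: (0 OR (0 OR (0 AND NOT 0))) -> 0
  row 1 [0000001]: (0 OR (0 OR (0 AND NOT 0))) -> 0
  row 2 [0000010]: (1 OR (0 OR (0 AND NOT 0))) -> 1
  row 3 [0000011]: (1 OR (0 OR (0 AND NOT 0))) -> 1
  row 4 [0000100]: (0 OR (1 OR (0 AND NOT 1))) -> 1
  (every remaining row is evaluated the same way; all 128 results are listed next)
Full result column, 8 rows per line (x1,x2,x3,x4 fixed per line; x5,x6,x7 runs 000..111 left to right):
  rows 0-7 [x1,x2,x3,x4=0000]: 00111111  (ones: 6)
  rows 8-15 [x1,x2,x3,x4=0001]: 00111111  (ones: 6)
  rows 16-23 [x1,x2,x3,x4=0010]: 00111111  (ones: 6)
  rows 24-31 [x1,x2,x3,x4=0011]: 00111111  (ones: 6)
  rows 32-39 [x1,x2,x3,x4=0100]: 00111111  (ones: 6)
  rows 40-47 [x1,x2,x3,x4=0101]: 00111111  (ones: 6)
  rows 48-55 [x1,x2,x3,x4=0110]: 00111111  (ones: 6)
  rows 56-63 [x1,x2,x3,x4=0111]: 00111111  (ones: 6)
  rows 64-71 [x1,x2,x3,x4=1000]: 11111111  (ones: 8)
  rows 72-79 [x1,x2,x3,x4=1001]: 11111111  (ones: 8)
  rows 80-87 [x1,x2,x3,x4=1010]: 11111111  (ones: 8)
  rows 88-95 [x1,x2,x3,x4=1011]: 11111111  (ones: 8)
  rows 96-103 [x1,x2,x3,x4=1100]: 11111111  (ones: 8)
  rows 104-111 [x1,x2,x3,x4=1101]: 11111111  (ones: 8)
  rows 112-119 [x1,x2,x3,x4=1110]: 11111111  (ones: 8)
  rows 120-127 [x1,x2,x3,x4=1111]: 11111111  (ones: 8)
Count of 1-rows = 6+6+6+6+6+6+6+6+8+8+8+8+8+8+8+8 = 112

112


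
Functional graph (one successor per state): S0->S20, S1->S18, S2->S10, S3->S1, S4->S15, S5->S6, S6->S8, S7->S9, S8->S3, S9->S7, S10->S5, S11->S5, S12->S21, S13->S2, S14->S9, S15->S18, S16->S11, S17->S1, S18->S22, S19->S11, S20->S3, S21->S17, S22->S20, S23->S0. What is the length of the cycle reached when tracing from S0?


Trace from S0 until a state repeats:
  S0 -> S20 -> S3 -> S1 -> S18 -> S22 -> S20
S20 first seen at step 1, revisited at step 6.
Cycle length = 6 - 1 = 5

5


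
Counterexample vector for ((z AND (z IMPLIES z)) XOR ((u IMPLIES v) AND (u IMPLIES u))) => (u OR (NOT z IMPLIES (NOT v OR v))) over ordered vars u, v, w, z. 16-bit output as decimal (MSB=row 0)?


F1 = ((z AND (z IMPLIES z)) XOR ((u IMPLIES v) AND (u IMPLIES u)))
F2 = (u OR (NOT z IMPLIES (NOT v OR v)))
Counterexample to F1=>F2 is where F1=1 and F2=0.
Evaluate each row (bits = u,v,w,z, MSB first):
  row 0 [0000]: F1=1 F2=1 -> F1&~F2 -> 0
  row 1 [0001]: F1=0 F2=1 -> F1&~F2 -> 0
  row 2 [0010]: F1=1 F2=1 -> F1&~F2 -> 0
  row 3 [0011]: F1=0 F2=1 -> F1&~F2 -> 0
  row 4 [0100]: F1=1 F2=1 -> F1&~F2 -> 0
  row 5 [0101]: F1=0 F2=1 -> F1&~F2 -> 0
  row 6 [0110]: F1=1 F2=1 -> F1&~F2 -> 0
  row 7 [0111]: F1=0 F2=1 -> F1&~F2 -> 0
  row 8 [1000]: F1=0 F2=1 -> F1&~F2 -> 0
  row 9 [1001]: F1=1 F2=1 -> F1&~F2 -> 0
  row 10 [1010]: F1=0 F2=1 -> F1&~F2 -> 0
  row 11 [1011]: F1=1 F2=1 -> F1&~F2 -> 0
  row 12 [1100]: F1=1 F2=1 -> F1&~F2 -> 0
  row 13 [1101]: F1=0 F2=1 -> F1&~F2 -> 0
  row 14 [1110]: F1=1 F2=1 -> F1&~F2 -> 0
  row 15 [1111]: F1=0 F2=1 -> F1&~F2 -> 0
Full result column, 4 rows per line (u,v fixed per line; w,z runs 00..11 left to right):
  rows 0-3 [u,v=00]: 0000  = hex 0
  rows 4-7 [u,v=01]: 0000  = hex 0
  rows 8-11 [u,v=10]: 0000  = hex 0
  rows 12-15 [u,v=11]: 0000  = hex 0
Counterexample vector (row 0 .. row 15) = 0000000000000000
Output column grouped in 4s = 0000 0000 0000 0000 = 0x0000
Convert to decimal digit by digit (value = value*16 + digit):
  0 -> 0
  0*16 + 0 = 0
  0*16 + 0 = 0
  0*16 + 0 = 0
Decimal = 0

0


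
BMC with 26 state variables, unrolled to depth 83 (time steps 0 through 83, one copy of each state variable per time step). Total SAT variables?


BMC unrolls to depth k, creating one copy of each state var for steps 0..k.
Step count = 83 + 1 = 84 (steps 0 through 83)
Vars per step = 26
Total = 26 * 84 = 2184

2184


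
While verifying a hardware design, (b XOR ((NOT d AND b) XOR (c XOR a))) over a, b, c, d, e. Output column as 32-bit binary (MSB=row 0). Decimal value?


Formula: (b XOR ((NOT d AND b) XOR (c XOR a))) over a, b, c, d, e (32 rows)
Evaluate each row (bits = a,b,c,d,e, MSB first):
  row 0 [00000]: (0 XOR ((NOT 0 AND 0) XOR (0 XOR 0))) -> 0
  row 1 [00001]: (0 XOR ((NOT 0 AND 0) XOR (0 XOR 0))) -> 0
  row 2 [00010]: (0 XOR ((NOT 1 AND 0) XOR (0 XOR 0))) -> 0
  row 3 [00011]: (0 XOR ((NOT 1 AND 0) XOR (0 XOR 0))) -> 0
  row 4 [00100]: (0 XOR ((NOT 0 AND 0) XOR (1 XOR 0))) -> 1
  row 5 [00101]: (0 XOR ((NOT 0 AND 0) XOR (1 XOR 0))) -> 1
  row 6 [00110]: (0 XOR ((NOT 1 AND 0) XOR (1 XOR 0))) -> 1
  row 7 [00111]: (0 XOR ((NOT 1 AND 0) XOR (1 XOR 0))) -> 1
  row 8 [01000]: (1 XOR ((NOT 0 AND 1) XOR (0 XOR 0))) -> 0
  row 9 [01001]: (1 XOR ((NOT 0 AND 1) XOR (0 XOR 0))) -> 0
  row 10 [01010]: (1 XOR ((NOT 1 AND 1) XOR (0 XOR 0))) -> 1
  row 11 [01011]: (1 XOR ((NOT 1 AND 1) XOR (0 XOR 0))) -> 1
  row 12 [01100]: (1 XOR ((NOT 0 AND 1) XOR (1 XOR 0))) -> 1
  row 13 [01101]: (1 XOR ((NOT 0 AND 1) XOR (1 XOR 0))) -> 1
  row 14 [01110]: (1 XOR ((NOT 1 AND 1) XOR (1 XOR 0))) -> 0
  row 15 [01111]: (1 XOR ((NOT 1 AND 1) XOR (1 XOR 0))) -> 0
  row 16 [10000]: (0 XOR ((NOT 0 AND 0) XOR (0 XOR 1))) -> 1
  row 17 [10001]: (0 XOR ((NOT 0 AND 0) XOR (0 XOR 1))) -> 1
  row 18 [10010]: (0 XOR ((NOT 1 AND 0) XOR (0 XOR 1))) -> 1
  row 19 [10011]: (0 XOR ((NOT 1 AND 0) XOR (0 XOR 1))) -> 1
  row 20 [10100]: (0 XOR ((NOT 0 AND 0) XOR (1 XOR 1))) -> 0
  row 21 [10101]: (0 XOR ((NOT 0 AND 0) XOR (1 XOR 1))) -> 0
  row 22 [10110]: (0 XOR ((NOT 1 AND 0) XOR (1 XOR 1))) -> 0
  row 23 [10111]: (0 XOR ((NOT 1 AND 0) XOR (1 XOR 1))) -> 0
  row 24 [11000]: (1 XOR ((NOT 0 AND 1) XOR (0 XOR 1))) -> 1
  row 25 [11001]: (1 XOR ((NOT 0 AND 1) XOR (0 XOR 1))) -> 1
  row 26 [11010]: (1 XOR ((NOT 1 AND 1) XOR (0 XOR 1))) -> 0
  row 27 [11011]: (1 XOR ((NOT 1 AND 1) XOR (0 XOR 1))) -> 0
  row 28 [11100]: (1 XOR ((NOT 0 AND 1) XOR (1 XOR 1))) -> 0
  row 29 [11101]: (1 XOR ((NOT 0 AND 1) XOR (1 XOR 1))) -> 0
  row 30 [11110]: (1 XOR ((NOT 1 AND 1) XOR (1 XOR 1))) -> 1
  row 31 [11111]: (1 XOR ((NOT 1 AND 1) XOR (1 XOR 1))) -> 1
Full result column, 4 rows per line (a,b,c fixed per line; d,e runs 00..11 left to right):
  rows 0-3 [a,b,c=000]: 0000  = hex 0
  rows 4-7 [a,b,c=001]: 1111  = hex F
  rows 8-11 [a,b,c=010]: 0011  = hex 3
  rows 12-15 [a,b,c=011]: 1100  = hex C
  rows 16-19 [a,b,c=100]: 1111  = hex F
  rows 20-23 [a,b,c=101]: 0000  = hex 0
  rows 24-27 [a,b,c=110]: 1100  = hex C
  rows 28-31 [a,b,c=111]: 0011  = hex 3
Output column (row 0 .. row 31) = 00001111001111001111000011000011
Output column grouped in 4s = 0000 1111 0011 1100 1111 0000 1100 0011 = 0x0F3CF0C3
Convert to decimal digit by digit (value = value*16 + digit):
  0 -> 0
  0*16 + 15 (F) = 15
  15*16 + 3 = 243
  243*16 + 12 (C) = 3900
  3900*16 + 15 (F) = 62415
  62415*16 + 0 = 998640
  998640*16 + 12 (C) = 15978252
  15978252*16 + 3 = 255652035
Decimal = 255652035

255652035


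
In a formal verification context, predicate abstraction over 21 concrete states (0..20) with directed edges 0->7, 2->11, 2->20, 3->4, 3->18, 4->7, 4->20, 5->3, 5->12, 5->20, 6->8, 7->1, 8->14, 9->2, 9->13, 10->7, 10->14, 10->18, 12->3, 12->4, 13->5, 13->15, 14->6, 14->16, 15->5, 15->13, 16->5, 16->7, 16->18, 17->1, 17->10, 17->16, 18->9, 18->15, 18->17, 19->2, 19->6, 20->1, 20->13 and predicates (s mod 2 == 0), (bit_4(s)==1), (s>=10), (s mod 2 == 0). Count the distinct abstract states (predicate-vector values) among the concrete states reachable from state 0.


BFS from 0:
Concrete reachable: {0, 1, 7}
Abstract via predicates (s mod 2 == 0), (bit_4(s)==1), (s>=10), (s mod 2 == 0):
  (0,0,0,0) <- {1, 7}
  (1,0,0,1) <- {0}
Distinct abstract states = 2

2


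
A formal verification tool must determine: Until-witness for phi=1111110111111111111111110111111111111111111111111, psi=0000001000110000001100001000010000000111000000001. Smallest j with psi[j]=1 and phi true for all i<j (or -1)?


(phi U psi) at 0: need smallest j with psi[j]=1 and phi[i]=1 for all i in [0,j).
Scan from step 0:
  step 0: phi=1, psi=0 -> continue
  step 1: phi=1, psi=0 -> continue
  step 2: phi=1, psi=0 -> continue
  step 3: phi=1, psi=0 -> continue
  step 6: psi=1 and phi held for [0,6) -> witness found
Witness step = 6

6


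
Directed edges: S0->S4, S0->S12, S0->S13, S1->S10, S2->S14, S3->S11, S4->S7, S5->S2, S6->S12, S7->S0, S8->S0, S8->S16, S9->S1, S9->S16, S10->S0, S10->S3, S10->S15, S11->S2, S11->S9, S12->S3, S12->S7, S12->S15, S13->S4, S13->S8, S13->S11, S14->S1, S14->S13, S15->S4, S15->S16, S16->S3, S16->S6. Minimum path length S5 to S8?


BFS layer-by-layer from S5:
  dist 0: {S5}
  dist 1: {S2}
  dist 2: {S14}
  dist 3: {S1, S13}
  dist 4: {S4, S8, S10, S11}
  -> S8 reached at distance 4
Shortest path length = 4

4


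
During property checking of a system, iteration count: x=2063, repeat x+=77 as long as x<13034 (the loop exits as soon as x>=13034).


Step 1: x goes from 2063 toward 13034 by 77; the body runs while x<13034, so iterations = ceil((bound-start)/step)
Step 2: Distance=10971
Step 3: ceil(10971/77)=143

143


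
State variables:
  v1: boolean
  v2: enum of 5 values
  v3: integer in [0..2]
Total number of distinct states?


State space = product of domain sizes of all variables.
Domain sizes:
  v1 (boolean): 2
  v2 (enum of 5 values): 5
  v3 (integer in [0..2]): 3
Product = 2 * 5 * 3 = 30

30


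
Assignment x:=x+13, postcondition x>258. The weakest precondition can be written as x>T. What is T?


Formula: wp(x:=E, P) = P[E/x] (substitute E for x in postcondition)
Step 1: Postcondition: x>258
Step 2: Substitute x+13 for x: x+13>258
Step 3: Solve for x: x > 258-13 = 245

245


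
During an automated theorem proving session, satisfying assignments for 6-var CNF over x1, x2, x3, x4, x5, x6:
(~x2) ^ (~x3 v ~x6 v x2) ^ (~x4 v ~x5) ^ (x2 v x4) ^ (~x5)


CNF with 5 clauses over 6 vars (64 assignments).
An assignment satisfies CNF iff every clause has >=1 true literal.
Check each row (bits = x1,x2,x3,x4,x5,x6; clause T/F shown):
  row 0 [000000]: clauses=TTTFT -> 0
  row 1 [000001]: clauses=TTTFT -> 0
  row 2 [000010]: clauses=TTTFF -> 0
  row 3 [000011]: clauses=TTTFF -> 0
  row 4 [000100]: clauses=TTTTT -> 1
  (every remaining row is evaluated the same way; all 64 results are listed next)
Full result column, 8 rows per line (x1,x2,x3 fixed per line; x4,x5,x6 runs 000..111 left to right):
  rows 0-7 [x1,x2,x3=000]: 00001100  (ones: 2)
  rows 8-15 [x1,x2,x3=001]: 00001000  (ones: 1)
  rows 16-23 [x1,x2,x3=010]: 00000000  (ones: 0)
  rows 24-31 [x1,x2,x3=011]: 00000000  (ones: 0)
  rows 32-39 [x1,x2,x3=100]: 00001100  (ones: 2)
  rows 40-47 [x1,x2,x3=101]: 00001000  (ones: 1)
  rows 48-55 [x1,x2,x3=110]: 00000000  (ones: 0)
  rows 56-63 [x1,x2,x3=111]: 00000000  (ones: 0)
Satisfying assignments = 2+1+0+0+2+1+0+0 = 6

6


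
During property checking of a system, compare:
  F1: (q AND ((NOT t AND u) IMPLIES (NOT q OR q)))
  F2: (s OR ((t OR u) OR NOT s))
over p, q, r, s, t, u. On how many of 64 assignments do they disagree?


F1 = (q AND ((NOT t AND u) IMPLIES (NOT q OR q)))
F2 = (s OR ((t OR u) OR NOT s))
Evaluate both on each of 64 rows (bits = p,q,r,s,t,u):
  row 0 [000000]: F1=0 F2=1 (differ) -> 1
  row 1 [000001]: F1=0 F2=1 (differ) -> 1
  row 2 [000010]: F1=0 F2=1 (differ) -> 1
  row 3 [000011]: F1=0 F2=1 (differ) -> 1
  row 4 [000100]: F1=0 F2=1 (differ) -> 1
  (every remaining row is evaluated the same way; all 64 results are listed next)
Full result column, 8 rows per line (p,q,r fixed per line; s,t,u runs 000..111 left to right):
  rows 0-7 [p,q,r=000]: 11111111  (ones: 8)
  rows 8-15 [p,q,r=001]: 11111111  (ones: 8)
  rows 16-23 [p,q,r=010]: 00000000  (ones: 0)
  rows 24-31 [p,q,r=011]: 00000000  (ones: 0)
  rows 32-39 [p,q,r=100]: 11111111  (ones: 8)
  rows 40-47 [p,q,r=101]: 11111111  (ones: 8)
  rows 48-55 [p,q,r=110]: 00000000  (ones: 0)
  rows 56-63 [p,q,r=111]: 00000000  (ones: 0)
Disagreements = 8+8+0+0+8+8+0+0 = 32

32


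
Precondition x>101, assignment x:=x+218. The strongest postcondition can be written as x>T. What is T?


Formula: sp(P, x:=E) = exists old_x. (x = E[old_x/x]) AND P[old_x/x] (old_x is the value of x before the assignment; eliminate old_x by solving x = E[old_x/x] for old_x)
Step 1: Precondition P: x>101, i.e. old_x > 101
Step 2: Assignment gives x = old_x + 218, so old_x = x - 218
Step 3: Substitute into P: x - 218 > 101
Step 4: Simplify: x > 101+218 = 319

319


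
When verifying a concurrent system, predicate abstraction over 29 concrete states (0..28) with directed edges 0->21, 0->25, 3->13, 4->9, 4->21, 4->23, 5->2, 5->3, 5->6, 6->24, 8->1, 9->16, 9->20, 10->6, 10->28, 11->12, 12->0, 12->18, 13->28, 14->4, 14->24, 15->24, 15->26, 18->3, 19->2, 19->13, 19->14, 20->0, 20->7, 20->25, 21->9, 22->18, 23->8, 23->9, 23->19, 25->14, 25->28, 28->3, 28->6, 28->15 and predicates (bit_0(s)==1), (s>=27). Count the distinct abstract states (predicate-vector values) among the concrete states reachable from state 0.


BFS from 0:
Concrete reachable: {0, 1, 2, 3, 4, 6, 7, 8, 9, 13, 14, 15, 16, 19, 20, 21, 23, 24, 25, 26, 28}
Abstract via predicates (bit_0(s)==1), (s>=27):
  (0,0) <- {0, 2, 4, 6, 8, 14, 16, 20, 24, 26}
  (0,1) <- {28}
  (1,0) <- {1, 3, 7, 9, 13, 15, 19, 21, 23, 25}
Distinct abstract states = 3

3


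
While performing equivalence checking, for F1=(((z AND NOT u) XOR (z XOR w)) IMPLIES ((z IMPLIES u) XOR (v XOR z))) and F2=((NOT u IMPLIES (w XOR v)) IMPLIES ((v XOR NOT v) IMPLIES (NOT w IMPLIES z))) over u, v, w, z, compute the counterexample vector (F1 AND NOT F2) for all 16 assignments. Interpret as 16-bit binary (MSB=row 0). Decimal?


F1 = (((z AND NOT u) XOR (z XOR w)) IMPLIES ((z IMPLIES u) XOR (v XOR z)))
F2 = ((NOT u IMPLIES (w XOR v)) IMPLIES ((v XOR NOT v) IMPLIES (NOT w IMPLIES z)))
Counterexample to F1=>F2 is where F1=1 and F2=0.
Evaluate each row (bits = u,v,w,z, MSB first):
  row 0 [0000]: F1=1 F2=1 -> F1&~F2 -> 0
  row 1 [0001]: F1=1 F2=1 -> F1&~F2 -> 0
  row 2 [0010]: F1=1 F2=1 -> F1&~F2 -> 0
  row 3 [0011]: F1=1 F2=1 -> F1&~F2 -> 0
  row 4 [0100]: F1=1 F2=0 -> F1&~F2 -> 1
  row 5 [0101]: F1=1 F2=1 -> F1&~F2 -> 0
  row 6 [0110]: F1=0 F2=1 -> F1&~F2 -> 0
  row 7 [0111]: F1=0 F2=1 -> F1&~F2 -> 0
  row 8 [1000]: F1=1 F2=0 -> F1&~F2 -> 1
  row 9 [1001]: F1=0 F2=1 -> F1&~F2 -> 0
  row 10 [1010]: F1=1 F2=1 -> F1&~F2 -> 0
  row 11 [1011]: F1=1 F2=1 -> F1&~F2 -> 0
  row 12 [1100]: F1=1 F2=0 -> F1&~F2 -> 1
  row 13 [1101]: F1=1 F2=1 -> F1&~F2 -> 0
  row 14 [1110]: F1=0 F2=1 -> F1&~F2 -> 0
  row 15 [1111]: F1=1 F2=1 -> F1&~F2 -> 0
Full result column, 4 rows per line (u,v fixed per line; w,z runs 00..11 left to right):
  rows 0-3 [u,v=00]: 0000  = hex 0
  rows 4-7 [u,v=01]: 1000  = hex 8
  rows 8-11 [u,v=10]: 1000  = hex 8
  rows 12-15 [u,v=11]: 1000  = hex 8
Counterexample vector (row 0 .. row 15) = 0000100010001000
Output column grouped in 4s = 0000 1000 1000 1000 = 0x0888
Convert to decimal digit by digit (value = value*16 + digit):
  0 -> 0
  0*16 + 8 = 8
  8*16 + 8 = 136
  136*16 + 8 = 2184
Decimal = 2184

2184


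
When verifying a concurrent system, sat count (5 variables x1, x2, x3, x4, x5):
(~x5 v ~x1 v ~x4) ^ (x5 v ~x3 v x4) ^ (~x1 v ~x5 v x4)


CNF with 3 clauses over 5 vars (32 assignments).
An assignment satisfies CNF iff every clause has >=1 true literal.
Check each row (bits = x1,x2,x3,x4,x5; clause T/F shown):
  row 0 [00000]: clauses=TTT -> 1
  row 1 [00001]: clauses=TTT -> 1
  row 2 [00010]: clauses=TTT -> 1
  row 3 [00011]: clauses=TTT -> 1
  row 4 [00100]: clauses=TFT -> 0
  row 5 [00101]: clauses=TTT -> 1
  row 6 [00110]: clauses=TTT -> 1
  row 7 [00111]: clauses=TTT -> 1
  row 8 [01000]: clauses=TTT -> 1
  row 9 [01001]: clauses=TTT -> 1
  row 10 [01010]: clauses=TTT -> 1
  row 11 [01011]: clauses=TTT -> 1
  row 12 [01100]: clauses=TFT -> 0
  row 13 [01101]: clauses=TTT -> 1
  row 14 [01110]: clauses=TTT -> 1
  row 15 [01111]: clauses=TTT -> 1
  row 16 [10000]: clauses=TTT -> 1
  row 17 [10001]: clauses=TTF -> 0
  row 18 [10010]: clauses=TTT -> 1
  row 19 [10011]: clauses=FTT -> 0
  row 20 [10100]: clauses=TFT -> 0
  row 21 [10101]: clauses=TTF -> 0
  row 22 [10110]: clauses=TTT -> 1
  row 23 [10111]: clauses=FTT -> 0
  row 24 [11000]: clauses=TTT -> 1
  row 25 [11001]: clauses=TTF -> 0
  row 26 [11010]: clauses=TTT -> 1
  row 27 [11011]: clauses=FTT -> 0
  row 28 [11100]: clauses=TFT -> 0
  row 29 [11101]: clauses=TTF -> 0
  row 30 [11110]: clauses=TTT -> 1
  row 31 [11111]: clauses=FTT -> 0
Full result column, 8 rows per line (x1,x2 fixed per line; x3,x4,x5 runs 000..111 left to right):
  rows 0-7 [x1,x2=00]: 11110111  (ones: 7)
  rows 8-15 [x1,x2=01]: 11110111  (ones: 7)
  rows 16-23 [x1,x2=10]: 10100010  (ones: 3)
  rows 24-31 [x1,x2=11]: 10100010  (ones: 3)
Satisfying assignments = 7+7+3+3 = 20

20


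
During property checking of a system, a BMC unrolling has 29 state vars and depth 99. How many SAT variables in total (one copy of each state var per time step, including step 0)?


BMC unrolls to depth k, creating one copy of each state var for steps 0..k.
Step count = 99 + 1 = 100 (steps 0 through 99)
Vars per step = 29
Total = 29 * 100 = 2900

2900


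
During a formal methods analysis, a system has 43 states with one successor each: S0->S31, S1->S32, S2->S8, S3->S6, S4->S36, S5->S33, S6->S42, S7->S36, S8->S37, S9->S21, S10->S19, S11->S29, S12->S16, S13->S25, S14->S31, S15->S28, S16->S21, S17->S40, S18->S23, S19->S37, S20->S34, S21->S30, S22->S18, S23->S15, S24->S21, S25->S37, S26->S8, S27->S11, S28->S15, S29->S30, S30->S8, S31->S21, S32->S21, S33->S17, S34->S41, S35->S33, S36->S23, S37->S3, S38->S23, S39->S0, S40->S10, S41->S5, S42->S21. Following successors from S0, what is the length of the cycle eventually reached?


Trace from S0 until a state repeats:
  S0 -> S31 -> S21 -> S30 -> S8 -> S37 -> S3 -> S6 -> S42 -> S21
S21 first seen at step 2, revisited at step 9.
Cycle length = 9 - 2 = 7

7


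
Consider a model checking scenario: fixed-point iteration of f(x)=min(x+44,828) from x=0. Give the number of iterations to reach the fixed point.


Step 1: x=0, cap=828, increment=44
Step 2: x grows by 44 each step until capped at 828; fixed point is x=828
Step 3: iterations = ceil(828/44) = 19

19


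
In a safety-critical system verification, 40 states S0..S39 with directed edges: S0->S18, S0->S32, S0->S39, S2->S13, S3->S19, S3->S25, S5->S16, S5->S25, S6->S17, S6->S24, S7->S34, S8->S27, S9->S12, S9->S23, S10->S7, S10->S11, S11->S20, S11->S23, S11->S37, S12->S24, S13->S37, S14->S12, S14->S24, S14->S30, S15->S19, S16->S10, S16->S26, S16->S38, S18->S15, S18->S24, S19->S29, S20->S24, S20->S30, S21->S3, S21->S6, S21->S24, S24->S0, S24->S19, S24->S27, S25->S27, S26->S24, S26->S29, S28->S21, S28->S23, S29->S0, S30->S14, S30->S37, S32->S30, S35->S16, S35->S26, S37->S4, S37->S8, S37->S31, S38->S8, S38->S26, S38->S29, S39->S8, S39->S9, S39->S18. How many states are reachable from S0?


BFS from S0:
  layer 0: {S0}
  layer 1: {S18, S32, S39}
  layer 2: {S8, S9, S15, S24, S30}
  layer 3: {S12, S14, S19, S23, S27, S37}
  layer 4: {S4, S29, S31}
Reachable set: {S0, S4, S8, S9, S12, S14, S15, S18, S19, S23, S24, S27, S29, S30, S31, S32, S37, S39}
Count = 18

18


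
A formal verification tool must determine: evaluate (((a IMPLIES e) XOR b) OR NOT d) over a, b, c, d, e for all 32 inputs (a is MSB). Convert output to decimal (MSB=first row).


Formula: (((a IMPLIES e) XOR b) OR NOT d) over a, b, c, d, e (32 rows)
Evaluate each row (bits = a,b,c,d,e, MSB first):
  row 0 [00000]: (((0 IMPLIES 0) XOR 0) OR NOT 0) -> 1
  row 1 [00001]: (((0 IMPLIES 1) XOR 0) OR NOT 0) -> 1
  row 2 [00010]: (((0 IMPLIES 0) XOR 0) OR NOT 1) -> 1
  row 3 [00011]: (((0 IMPLIES 1) XOR 0) OR NOT 1) -> 1
  row 4 [00100]: (((0 IMPLIES 0) XOR 0) OR NOT 0) -> 1
  row 5 [00101]: (((0 IMPLIES 1) XOR 0) OR NOT 0) -> 1
  row 6 [00110]: (((0 IMPLIES 0) XOR 0) OR NOT 1) -> 1
  row 7 [00111]: (((0 IMPLIES 1) XOR 0) OR NOT 1) -> 1
  row 8 [01000]: (((0 IMPLIES 0) XOR 1) OR NOT 0) -> 1
  row 9 [01001]: (((0 IMPLIES 1) XOR 1) OR NOT 0) -> 1
  row 10 [01010]: (((0 IMPLIES 0) XOR 1) OR NOT 1) -> 0
  row 11 [01011]: (((0 IMPLIES 1) XOR 1) OR NOT 1) -> 0
  row 12 [01100]: (((0 IMPLIES 0) XOR 1) OR NOT 0) -> 1
  row 13 [01101]: (((0 IMPLIES 1) XOR 1) OR NOT 0) -> 1
  row 14 [01110]: (((0 IMPLIES 0) XOR 1) OR NOT 1) -> 0
  row 15 [01111]: (((0 IMPLIES 1) XOR 1) OR NOT 1) -> 0
  row 16 [10000]: (((1 IMPLIES 0) XOR 0) OR NOT 0) -> 1
  row 17 [10001]: (((1 IMPLIES 1) XOR 0) OR NOT 0) -> 1
  row 18 [10010]: (((1 IMPLIES 0) XOR 0) OR NOT 1) -> 0
  row 19 [10011]: (((1 IMPLIES 1) XOR 0) OR NOT 1) -> 1
  row 20 [10100]: (((1 IMPLIES 0) XOR 0) OR NOT 0) -> 1
  row 21 [10101]: (((1 IMPLIES 1) XOR 0) OR NOT 0) -> 1
  row 22 [10110]: (((1 IMPLIES 0) XOR 0) OR NOT 1) -> 0
  row 23 [10111]: (((1 IMPLIES 1) XOR 0) OR NOT 1) -> 1
  row 24 [11000]: (((1 IMPLIES 0) XOR 1) OR NOT 0) -> 1
  row 25 [11001]: (((1 IMPLIES 1) XOR 1) OR NOT 0) -> 1
  row 26 [11010]: (((1 IMPLIES 0) XOR 1) OR NOT 1) -> 1
  row 27 [11011]: (((1 IMPLIES 1) XOR 1) OR NOT 1) -> 0
  row 28 [11100]: (((1 IMPLIES 0) XOR 1) OR NOT 0) -> 1
  row 29 [11101]: (((1 IMPLIES 1) XOR 1) OR NOT 0) -> 1
  row 30 [11110]: (((1 IMPLIES 0) XOR 1) OR NOT 1) -> 1
  row 31 [11111]: (((1 IMPLIES 1) XOR 1) OR NOT 1) -> 0
Full result column, 4 rows per line (a,b,c fixed per line; d,e runs 00..11 left to right):
  rows 0-3 [a,b,c=000]: 1111  = hex F
  rows 4-7 [a,b,c=001]: 1111  = hex F
  rows 8-11 [a,b,c=010]: 1100  = hex C
  rows 12-15 [a,b,c=011]: 1100  = hex C
  rows 16-19 [a,b,c=100]: 1101  = hex D
  rows 20-23 [a,b,c=101]: 1101  = hex D
  rows 24-27 [a,b,c=110]: 1110  = hex E
  rows 28-31 [a,b,c=111]: 1110  = hex E
Output column (row 0 .. row 31) = 11111111110011001101110111101110
Output column grouped in 4s = 1111 1111 1100 1100 1101 1101 1110 1110 = 0xFFCCDDEE
Convert to decimal digit by digit (value = value*16 + digit):
  F -> 15
  15*16 + 15 (F) = 255
  255*16 + 12 (C) = 4092
  4092*16 + 12 (C) = 65484
  65484*16 + 13 (D) = 1047757
  1047757*16 + 13 (D) = 16764125
  16764125*16 + 14 (E) = 268226014
  268226014*16 + 14 (E) = 4291616238
Decimal = 4291616238

4291616238


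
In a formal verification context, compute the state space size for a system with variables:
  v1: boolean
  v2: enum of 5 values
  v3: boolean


State space = product of domain sizes of all variables.
Domain sizes:
  v1 (boolean): 2
  v2 (enum of 5 values): 5
  v3 (boolean): 2
Product = 2 * 5 * 2 = 20

20


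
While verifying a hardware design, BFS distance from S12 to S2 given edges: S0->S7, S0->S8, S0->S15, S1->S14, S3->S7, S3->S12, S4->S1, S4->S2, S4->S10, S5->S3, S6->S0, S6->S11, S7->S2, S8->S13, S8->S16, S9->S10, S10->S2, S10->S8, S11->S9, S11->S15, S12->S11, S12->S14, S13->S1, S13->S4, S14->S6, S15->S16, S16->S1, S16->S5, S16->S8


BFS layer-by-layer from S12:
  dist 0: {S12}
  dist 1: {S11, S14}
  dist 2: {S6, S9, S15}
  dist 3: {S0, S10, S16}
  dist 4: {S1, S2, S5, S7, S8}
  -> S2 reached at distance 4
Shortest path length = 4

4


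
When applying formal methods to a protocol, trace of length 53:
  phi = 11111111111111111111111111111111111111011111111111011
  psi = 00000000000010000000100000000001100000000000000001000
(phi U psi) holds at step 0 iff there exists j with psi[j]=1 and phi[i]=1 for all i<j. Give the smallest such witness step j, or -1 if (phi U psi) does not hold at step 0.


(phi U psi) at 0: need smallest j with psi[j]=1 and phi[i]=1 for all i in [0,j).
Scan from step 0:
  step 0: phi=1, psi=0 -> continue
  step 1: phi=1, psi=0 -> continue
  step 2: phi=1, psi=0 -> continue
  step 3: phi=1, psi=0 -> continue
  step 12: psi=1 and phi held for [0,12) -> witness found
Witness step = 12

12


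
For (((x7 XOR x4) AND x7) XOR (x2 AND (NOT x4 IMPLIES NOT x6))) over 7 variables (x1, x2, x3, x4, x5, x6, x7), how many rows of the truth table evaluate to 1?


Formula: (((x7 XOR x4) AND x7) XOR (x2 AND (NOT x4 IMPLIES NOT x6))) over 7 vars (128 rows)
Evaluate each row (x1, x2, x3, x4, x5, x6, x7 as bits, MSB first):
  row 0 [0000000]: (((0 XOR 0) AND 0) XOR (0 AND (NOT 0 IMPLIES NOT 0))) -> 0
  row 1 [0000001]: (((1 XOR 0) AND 1) XOR (0 AND (NOT 0 IMPLIES NOT 0))) -> 1
  row 2 [0000010]: (((0 XOR 0) AND 0) XOR (0 AND (NOT 0 IMPLIES NOT 1))) -> 0
  row 3 [0000011]: (((1 XOR 0) AND 1) XOR (0 AND (NOT 0 IMPLIES NOT 1))) -> 1
  row 4 [0000100]: (((0 XOR 0) AND 0) XOR (0 AND (NOT 0 IMPLIES NOT 0))) -> 0
  (every remaining row is evaluated the same way; all 128 results are listed next)
Full result column, 8 rows per line (x1,x2,x3,x4 fixed per line; x5,x6,x7 runs 000..111 left to right):
  rows 0-7 [x1,x2,x3,x4=0000]: 01010101  (ones: 4)
  rows 8-15 [x1,x2,x3,x4=0001]: 00000000  (ones: 0)
  rows 16-23 [x1,x2,x3,x4=0010]: 01010101  (ones: 4)
  rows 24-31 [x1,x2,x3,x4=0011]: 00000000  (ones: 0)
  rows 32-39 [x1,x2,x3,x4=0100]: 10011001  (ones: 4)
  rows 40-47 [x1,x2,x3,x4=0101]: 11111111  (ones: 8)
  rows 48-55 [x1,x2,x3,x4=0110]: 10011001  (ones: 4)
  rows 56-63 [x1,x2,x3,x4=0111]: 11111111  (ones: 8)
  rows 64-71 [x1,x2,x3,x4=1000]: 01010101  (ones: 4)
  rows 72-79 [x1,x2,x3,x4=1001]: 00000000  (ones: 0)
  rows 80-87 [x1,x2,x3,x4=1010]: 01010101  (ones: 4)
  rows 88-95 [x1,x2,x3,x4=1011]: 00000000  (ones: 0)
  rows 96-103 [x1,x2,x3,x4=1100]: 10011001  (ones: 4)
  rows 104-111 [x1,x2,x3,x4=1101]: 11111111  (ones: 8)
  rows 112-119 [x1,x2,x3,x4=1110]: 10011001  (ones: 4)
  rows 120-127 [x1,x2,x3,x4=1111]: 11111111  (ones: 8)
Count of 1-rows = 4+0+4+0+4+8+4+8+4+0+4+0+4+8+4+8 = 64

64


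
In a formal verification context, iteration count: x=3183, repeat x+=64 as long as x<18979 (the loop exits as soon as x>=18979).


Step 1: x goes from 3183 toward 18979 by 64; the body runs while x<18979, so iterations = ceil((bound-start)/step)
Step 2: Distance=15796
Step 3: ceil(15796/64)=247

247


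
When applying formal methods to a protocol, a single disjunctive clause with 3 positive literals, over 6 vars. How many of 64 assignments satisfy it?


Step 1: Total=2^6=64
Step 2: Unsat when all 3 false: 2^3=8
Step 3: Sat=64-8=56

56


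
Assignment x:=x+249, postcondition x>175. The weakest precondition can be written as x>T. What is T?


Formula: wp(x:=E, P) = P[E/x] (substitute E for x in postcondition)
Step 1: Postcondition: x>175
Step 2: Substitute x+249 for x: x+249>175
Step 3: Solve for x: x > 175-249 = -74

-74


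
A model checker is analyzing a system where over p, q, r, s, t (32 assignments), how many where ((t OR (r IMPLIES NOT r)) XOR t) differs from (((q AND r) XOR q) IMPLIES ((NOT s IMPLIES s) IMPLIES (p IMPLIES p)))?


F1 = ((t OR (r IMPLIES NOT r)) XOR t)
F2 = (((q AND r) XOR q) IMPLIES ((NOT s IMPLIES s) IMPLIES (p IMPLIES p)))
Evaluate both on each of 32 rows (bits = p,q,r,s,t):
  row 0 [00000]: F1=1 F2=1 -> 0
  row 1 [00001]: F1=0 F2=1 (differ) -> 1
  row 2 [00010]: F1=1 F2=1 -> 0
  row 3 [00011]: F1=0 F2=1 (differ) -> 1
  row 4 [00100]: F1=0 F2=1 (differ) -> 1
  row 5 [00101]: F1=0 F2=1 (differ) -> 1
  row 6 [00110]: F1=0 F2=1 (differ) -> 1
  row 7 [00111]: F1=0 F2=1 (differ) -> 1
  row 8 [01000]: F1=1 F2=1 -> 0
  row 9 [01001]: F1=0 F2=1 (differ) -> 1
  row 10 [01010]: F1=1 F2=1 -> 0
  row 11 [01011]: F1=0 F2=1 (differ) -> 1
  row 12 [01100]: F1=0 F2=1 (differ) -> 1
  row 13 [01101]: F1=0 F2=1 (differ) -> 1
  row 14 [01110]: F1=0 F2=1 (differ) -> 1
  row 15 [01111]: F1=0 F2=1 (differ) -> 1
  row 16 [10000]: F1=1 F2=1 -> 0
  row 17 [10001]: F1=0 F2=1 (differ) -> 1
  row 18 [10010]: F1=1 F2=1 -> 0
  row 19 [10011]: F1=0 F2=1 (differ) -> 1
  row 20 [10100]: F1=0 F2=1 (differ) -> 1
  row 21 [10101]: F1=0 F2=1 (differ) -> 1
  row 22 [10110]: F1=0 F2=1 (differ) -> 1
  row 23 [10111]: F1=0 F2=1 (differ) -> 1
  row 24 [11000]: F1=1 F2=1 -> 0
  row 25 [11001]: F1=0 F2=1 (differ) -> 1
  row 26 [11010]: F1=1 F2=1 -> 0
  row 27 [11011]: F1=0 F2=1 (differ) -> 1
  row 28 [11100]: F1=0 F2=1 (differ) -> 1
  row 29 [11101]: F1=0 F2=1 (differ) -> 1
  row 30 [11110]: F1=0 F2=1 (differ) -> 1
  row 31 [11111]: F1=0 F2=1 (differ) -> 1
Full result column, 8 rows per line (p,q fixed per line; r,s,t runs 000..111 left to right):
  rows 0-7 [p,q=00]: 01011111  (ones: 6)
  rows 8-15 [p,q=01]: 01011111  (ones: 6)
  rows 16-23 [p,q=10]: 01011111  (ones: 6)
  rows 24-31 [p,q=11]: 01011111  (ones: 6)
Disagreements = 6+6+6+6 = 24

24


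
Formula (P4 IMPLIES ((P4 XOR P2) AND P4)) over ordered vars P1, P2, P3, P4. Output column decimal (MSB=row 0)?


Formula: (P4 IMPLIES ((P4 XOR P2) AND P4)) over P1, P2, P3, P4 (16 rows)
Evaluate each row (bits = P1,P2,P3,P4, MSB first):
  row 0 [0000]: (0 IMPLIES ((0 XOR 0) AND 0)) -> 1
  row 1 [0001]: (1 IMPLIES ((1 XOR 0) AND 1)) -> 1
  row 2 [0010]: (0 IMPLIES ((0 XOR 0) AND 0)) -> 1
  row 3 [0011]: (1 IMPLIES ((1 XOR 0) AND 1)) -> 1
  row 4 [0100]: (0 IMPLIES ((0 XOR 1) AND 0)) -> 1
  row 5 [0101]: (1 IMPLIES ((1 XOR 1) AND 1)) -> 0
  row 6 [0110]: (0 IMPLIES ((0 XOR 1) AND 0)) -> 1
  row 7 [0111]: (1 IMPLIES ((1 XOR 1) AND 1)) -> 0
  row 8 [1000]: (0 IMPLIES ((0 XOR 0) AND 0)) -> 1
  row 9 [1001]: (1 IMPLIES ((1 XOR 0) AND 1)) -> 1
  row 10 [1010]: (0 IMPLIES ((0 XOR 0) AND 0)) -> 1
  row 11 [1011]: (1 IMPLIES ((1 XOR 0) AND 1)) -> 1
  row 12 [1100]: (0 IMPLIES ((0 XOR 1) AND 0)) -> 1
  row 13 [1101]: (1 IMPLIES ((1 XOR 1) AND 1)) -> 0
  row 14 [1110]: (0 IMPLIES ((0 XOR 1) AND 0)) -> 1
  row 15 [1111]: (1 IMPLIES ((1 XOR 1) AND 1)) -> 0
Full result column, 4 rows per line (P1,P2 fixed per line; P3,P4 runs 00..11 left to right):
  rows 0-3 [P1,P2=00]: 1111  = hex F
  rows 4-7 [P1,P2=01]: 1010  = hex A
  rows 8-11 [P1,P2=10]: 1111  = hex F
  rows 12-15 [P1,P2=11]: 1010  = hex A
Output column (row 0 .. row 15) = 1111101011111010
Output column grouped in 4s = 1111 1010 1111 1010 = 0xFAFA
Convert to decimal digit by digit (value = value*16 + digit):
  F -> 15
  15*16 + 10 (A) = 250
  250*16 + 15 (F) = 4015
  4015*16 + 10 (A) = 64250
Decimal = 64250

64250


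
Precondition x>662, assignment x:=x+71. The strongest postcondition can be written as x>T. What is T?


Formula: sp(P, x:=E) = exists old_x. (x = E[old_x/x]) AND P[old_x/x] (old_x is the value of x before the assignment; eliminate old_x by solving x = E[old_x/x] for old_x)
Step 1: Precondition P: x>662, i.e. old_x > 662
Step 2: Assignment gives x = old_x + 71, so old_x = x - 71
Step 3: Substitute into P: x - 71 > 662
Step 4: Simplify: x > 662+71 = 733

733


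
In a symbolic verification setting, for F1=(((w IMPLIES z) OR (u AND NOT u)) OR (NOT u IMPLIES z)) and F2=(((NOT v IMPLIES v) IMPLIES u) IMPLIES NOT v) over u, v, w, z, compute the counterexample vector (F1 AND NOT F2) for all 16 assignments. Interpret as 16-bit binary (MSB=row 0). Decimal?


F1 = (((w IMPLIES z) OR (u AND NOT u)) OR (NOT u IMPLIES z))
F2 = (((NOT v IMPLIES v) IMPLIES u) IMPLIES NOT v)
Counterexample to F1=>F2 is where F1=1 and F2=0.
Evaluate each row (bits = u,v,w,z, MSB first):
  row 0 [0000]: F1=1 F2=1 -> F1&~F2 -> 0
  row 1 [0001]: F1=1 F2=1 -> F1&~F2 -> 0
  row 2 [0010]: F1=0 F2=1 -> F1&~F2 -> 0
  row 3 [0011]: F1=1 F2=1 -> F1&~F2 -> 0
  row 4 [0100]: F1=1 F2=1 -> F1&~F2 -> 0
  row 5 [0101]: F1=1 F2=1 -> F1&~F2 -> 0
  row 6 [0110]: F1=0 F2=1 -> F1&~F2 -> 0
  row 7 [0111]: F1=1 F2=1 -> F1&~F2 -> 0
  row 8 [1000]: F1=1 F2=1 -> F1&~F2 -> 0
  row 9 [1001]: F1=1 F2=1 -> F1&~F2 -> 0
  row 10 [1010]: F1=1 F2=1 -> F1&~F2 -> 0
  row 11 [1011]: F1=1 F2=1 -> F1&~F2 -> 0
  row 12 [1100]: F1=1 F2=0 -> F1&~F2 -> 1
  row 13 [1101]: F1=1 F2=0 -> F1&~F2 -> 1
  row 14 [1110]: F1=1 F2=0 -> F1&~F2 -> 1
  row 15 [1111]: F1=1 F2=0 -> F1&~F2 -> 1
Full result column, 4 rows per line (u,v fixed per line; w,z runs 00..11 left to right):
  rows 0-3 [u,v=00]: 0000  = hex 0
  rows 4-7 [u,v=01]: 0000  = hex 0
  rows 8-11 [u,v=10]: 0000  = hex 0
  rows 12-15 [u,v=11]: 1111  = hex F
Counterexample vector (row 0 .. row 15) = 0000000000001111
Output column grouped in 4s = 0000 0000 0000 1111 = 0x000F
Convert to decimal digit by digit (value = value*16 + digit):
  0 -> 0
  0*16 + 0 = 0
  0*16 + 0 = 0
  0*16 + 15 (F) = 15
Decimal = 15

15


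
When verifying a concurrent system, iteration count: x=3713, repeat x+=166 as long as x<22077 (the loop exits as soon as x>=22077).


Step 1: x goes from 3713 toward 22077 by 166; the body runs while x<22077, so iterations = ceil((bound-start)/step)
Step 2: Distance=18364
Step 3: ceil(18364/166)=111

111


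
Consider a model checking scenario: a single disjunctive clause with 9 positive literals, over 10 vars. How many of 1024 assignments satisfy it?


Step 1: Total=2^10=1024
Step 2: Unsat when all 9 false: 2^1=2
Step 3: Sat=1024-2=1022

1022


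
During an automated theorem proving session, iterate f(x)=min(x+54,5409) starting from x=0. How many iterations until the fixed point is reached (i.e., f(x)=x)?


Step 1: x=0, cap=5409, increment=54
Step 2: x grows by 54 each step until capped at 5409; fixed point is x=5409
Step 3: iterations = ceil(5409/54) = 101

101


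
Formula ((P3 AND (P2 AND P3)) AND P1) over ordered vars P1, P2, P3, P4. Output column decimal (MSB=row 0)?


Formula: ((P3 AND (P2 AND P3)) AND P1) over P1, P2, P3, P4 (16 rows)
Evaluate each row (bits = P1,P2,P3,P4, MSB first):
  row 0 [0000]: ((0 AND (0 AND 0)) AND 0) -> 0
  row 1 [0001]: ((0 AND (0 AND 0)) AND 0) -> 0
  row 2 [0010]: ((1 AND (0 AND 1)) AND 0) -> 0
  row 3 [0011]: ((1 AND (0 AND 1)) AND 0) -> 0
  row 4 [0100]: ((0 AND (1 AND 0)) AND 0) -> 0
  row 5 [0101]: ((0 AND (1 AND 0)) AND 0) -> 0
  row 6 [0110]: ((1 AND (1 AND 1)) AND 0) -> 0
  row 7 [0111]: ((1 AND (1 AND 1)) AND 0) -> 0
  row 8 [1000]: ((0 AND (0 AND 0)) AND 1) -> 0
  row 9 [1001]: ((0 AND (0 AND 0)) AND 1) -> 0
  row 10 [1010]: ((1 AND (0 AND 1)) AND 1) -> 0
  row 11 [1011]: ((1 AND (0 AND 1)) AND 1) -> 0
  row 12 [1100]: ((0 AND (1 AND 0)) AND 1) -> 0
  row 13 [1101]: ((0 AND (1 AND 0)) AND 1) -> 0
  row 14 [1110]: ((1 AND (1 AND 1)) AND 1) -> 1
  row 15 [1111]: ((1 AND (1 AND 1)) AND 1) -> 1
Full result column, 4 rows per line (P1,P2 fixed per line; P3,P4 runs 00..11 left to right):
  rows 0-3 [P1,P2=00]: 0000  = hex 0
  rows 4-7 [P1,P2=01]: 0000  = hex 0
  rows 8-11 [P1,P2=10]: 0000  = hex 0
  rows 12-15 [P1,P2=11]: 0011  = hex 3
Output column (row 0 .. row 15) = 0000000000000011
Output column grouped in 4s = 0000 0000 0000 0011 = 0x0003
Convert to decimal digit by digit (value = value*16 + digit):
  0 -> 0
  0*16 + 0 = 0
  0*16 + 0 = 0
  0*16 + 3 = 3
Decimal = 3

3


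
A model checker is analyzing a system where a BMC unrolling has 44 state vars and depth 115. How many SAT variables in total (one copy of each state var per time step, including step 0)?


BMC unrolls to depth k, creating one copy of each state var for steps 0..k.
Step count = 115 + 1 = 116 (steps 0 through 115)
Vars per step = 44
Total = 44 * 116 = 5104

5104


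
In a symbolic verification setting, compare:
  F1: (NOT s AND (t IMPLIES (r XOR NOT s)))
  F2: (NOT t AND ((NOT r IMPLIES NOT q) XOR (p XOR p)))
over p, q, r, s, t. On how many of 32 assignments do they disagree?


F1 = (NOT s AND (t IMPLIES (r XOR NOT s)))
F2 = (NOT t AND ((NOT r IMPLIES NOT q) XOR (p XOR p)))
Evaluate both on each of 32 rows (bits = p,q,r,s,t):
  row 0 [00000]: F1=1 F2=1 -> 0
  row 1 [00001]: F1=1 F2=0 (differ) -> 1
  row 2 [00010]: F1=0 F2=1 (differ) -> 1
  row 3 [00011]: F1=0 F2=0 -> 0
  row 4 [00100]: F1=1 F2=1 -> 0
  row 5 [00101]: F1=0 F2=0 -> 0
  row 6 [00110]: F1=0 F2=1 (differ) -> 1
  row 7 [00111]: F1=0 F2=0 -> 0
  row 8 [01000]: F1=1 F2=0 (differ) -> 1
  row 9 [01001]: F1=1 F2=0 (differ) -> 1
  row 10 [01010]: F1=0 F2=0 -> 0
  row 11 [01011]: F1=0 F2=0 -> 0
  row 12 [01100]: F1=1 F2=1 -> 0
  row 13 [01101]: F1=0 F2=0 -> 0
  row 14 [01110]: F1=0 F2=1 (differ) -> 1
  row 15 [01111]: F1=0 F2=0 -> 0
  row 16 [10000]: F1=1 F2=1 -> 0
  row 17 [10001]: F1=1 F2=0 (differ) -> 1
  row 18 [10010]: F1=0 F2=1 (differ) -> 1
  row 19 [10011]: F1=0 F2=0 -> 0
  row 20 [10100]: F1=1 F2=1 -> 0
  row 21 [10101]: F1=0 F2=0 -> 0
  row 22 [10110]: F1=0 F2=1 (differ) -> 1
  row 23 [10111]: F1=0 F2=0 -> 0
  row 24 [11000]: F1=1 F2=0 (differ) -> 1
  row 25 [11001]: F1=1 F2=0 (differ) -> 1
  row 26 [11010]: F1=0 F2=0 -> 0
  row 27 [11011]: F1=0 F2=0 -> 0
  row 28 [11100]: F1=1 F2=1 -> 0
  row 29 [11101]: F1=0 F2=0 -> 0
  row 30 [11110]: F1=0 F2=1 (differ) -> 1
  row 31 [11111]: F1=0 F2=0 -> 0
Full result column, 8 rows per line (p,q fixed per line; r,s,t runs 000..111 left to right):
  rows 0-7 [p,q=00]: 01100010  (ones: 3)
  rows 8-15 [p,q=01]: 11000010  (ones: 3)
  rows 16-23 [p,q=10]: 01100010  (ones: 3)
  rows 24-31 [p,q=11]: 11000010  (ones: 3)
Disagreements = 3+3+3+3 = 12

12
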